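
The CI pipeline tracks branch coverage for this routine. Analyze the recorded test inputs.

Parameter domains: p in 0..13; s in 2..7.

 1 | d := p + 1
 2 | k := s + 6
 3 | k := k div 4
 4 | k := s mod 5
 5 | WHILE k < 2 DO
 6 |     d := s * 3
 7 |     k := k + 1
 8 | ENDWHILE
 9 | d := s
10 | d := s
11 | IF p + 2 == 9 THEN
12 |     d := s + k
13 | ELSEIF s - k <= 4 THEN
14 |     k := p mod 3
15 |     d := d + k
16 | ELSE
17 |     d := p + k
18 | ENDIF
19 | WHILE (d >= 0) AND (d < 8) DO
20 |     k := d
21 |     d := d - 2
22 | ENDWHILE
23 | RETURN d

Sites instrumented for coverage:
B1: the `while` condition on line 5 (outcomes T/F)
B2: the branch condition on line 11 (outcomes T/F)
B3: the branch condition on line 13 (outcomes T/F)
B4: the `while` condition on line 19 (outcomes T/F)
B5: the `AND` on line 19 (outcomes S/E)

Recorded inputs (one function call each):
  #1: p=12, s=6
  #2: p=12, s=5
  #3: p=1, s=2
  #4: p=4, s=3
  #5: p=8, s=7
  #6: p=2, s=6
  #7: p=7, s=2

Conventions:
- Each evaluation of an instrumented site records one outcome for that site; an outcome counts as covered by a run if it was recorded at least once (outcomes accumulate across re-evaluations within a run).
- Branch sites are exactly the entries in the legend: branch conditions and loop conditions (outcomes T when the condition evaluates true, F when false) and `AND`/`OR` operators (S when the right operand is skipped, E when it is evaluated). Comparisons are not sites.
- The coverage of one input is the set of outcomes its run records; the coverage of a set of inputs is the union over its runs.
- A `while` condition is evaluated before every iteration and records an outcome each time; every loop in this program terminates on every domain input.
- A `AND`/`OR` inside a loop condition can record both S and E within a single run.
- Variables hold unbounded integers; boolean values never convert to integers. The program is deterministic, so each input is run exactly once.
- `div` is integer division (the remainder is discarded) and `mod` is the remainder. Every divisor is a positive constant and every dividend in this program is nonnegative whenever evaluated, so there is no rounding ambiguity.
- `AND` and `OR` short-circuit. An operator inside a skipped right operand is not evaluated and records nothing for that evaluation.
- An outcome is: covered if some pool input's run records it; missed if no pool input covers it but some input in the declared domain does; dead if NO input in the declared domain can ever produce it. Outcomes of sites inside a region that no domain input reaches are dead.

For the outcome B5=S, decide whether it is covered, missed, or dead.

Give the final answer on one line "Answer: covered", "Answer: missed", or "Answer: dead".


B5=S is recorded by pool input(s) 1, 2, 3, 4, 7 -> covered
Answer: covered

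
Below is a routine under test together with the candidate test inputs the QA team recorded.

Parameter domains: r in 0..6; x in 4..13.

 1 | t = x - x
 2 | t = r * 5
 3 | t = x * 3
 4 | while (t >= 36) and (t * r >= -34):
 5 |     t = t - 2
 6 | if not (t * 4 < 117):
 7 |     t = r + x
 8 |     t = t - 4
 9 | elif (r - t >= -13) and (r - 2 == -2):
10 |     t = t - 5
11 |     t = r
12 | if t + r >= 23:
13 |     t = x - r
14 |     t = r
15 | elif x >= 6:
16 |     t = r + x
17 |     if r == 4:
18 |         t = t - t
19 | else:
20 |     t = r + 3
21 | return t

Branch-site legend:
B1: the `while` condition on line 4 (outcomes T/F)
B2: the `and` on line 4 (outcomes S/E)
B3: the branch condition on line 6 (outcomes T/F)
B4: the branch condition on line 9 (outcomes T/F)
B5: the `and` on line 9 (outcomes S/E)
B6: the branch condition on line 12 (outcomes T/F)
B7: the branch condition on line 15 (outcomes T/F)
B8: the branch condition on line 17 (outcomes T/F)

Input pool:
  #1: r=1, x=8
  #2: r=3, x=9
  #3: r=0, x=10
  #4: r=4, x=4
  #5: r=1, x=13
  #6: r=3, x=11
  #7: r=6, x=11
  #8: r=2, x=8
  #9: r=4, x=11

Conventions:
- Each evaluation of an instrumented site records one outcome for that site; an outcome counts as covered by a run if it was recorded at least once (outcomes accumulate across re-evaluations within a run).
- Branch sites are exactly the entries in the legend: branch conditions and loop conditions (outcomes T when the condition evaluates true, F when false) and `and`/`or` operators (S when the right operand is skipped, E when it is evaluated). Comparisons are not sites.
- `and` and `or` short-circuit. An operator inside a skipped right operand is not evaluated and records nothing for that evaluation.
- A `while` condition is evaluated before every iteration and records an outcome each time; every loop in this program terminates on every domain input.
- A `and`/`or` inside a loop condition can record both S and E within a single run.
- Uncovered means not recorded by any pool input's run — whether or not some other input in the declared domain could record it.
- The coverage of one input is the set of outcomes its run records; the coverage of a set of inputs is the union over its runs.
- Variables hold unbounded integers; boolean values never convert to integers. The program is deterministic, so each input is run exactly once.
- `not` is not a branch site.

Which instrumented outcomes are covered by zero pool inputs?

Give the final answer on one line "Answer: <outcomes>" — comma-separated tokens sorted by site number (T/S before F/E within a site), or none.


input #1 (r=1, x=8): covers B1=F, B2=S, B3=F, B4=F, B5=S, B6=T
input #2 (r=3, x=9): covers B1=F, B2=S, B3=F, B4=F, B5=S, B6=T
input #3 (r=0, x=10): covers B1=F, B2=S, B3=T, B6=F, B7=T, B8=F
input #4 (r=4, x=4): covers B1=F, B2=S, B3=F, B4=F, B5=E, B6=F, B7=F
input #5 (r=1, x=13): covers B1=T, B1=F, B2=S, B2=E, B3=T, B6=F, B7=T, B8=F
input #6 (r=3, x=11): covers B1=F, B2=S, B3=T, B6=F, B7=T, B8=F
input #7 (r=6, x=11): covers B1=F, B2=S, B3=T, B6=F, B7=T, B8=F
input #8 (r=2, x=8): covers B1=F, B2=S, B3=F, B4=F, B5=S, B6=T
input #9 (r=4, x=11): covers B1=F, B2=S, B3=T, B6=F, B7=T, B8=T
union over the pool: B1=T, B1=F, B2=S, B2=E, B3=T, B3=F, B4=F, B5=S, B5=E, B6=T, B6=F, B7=T, B7=F, B8=T, B8=F
uncovered (1 of 16): B4=T
Answer: B4=T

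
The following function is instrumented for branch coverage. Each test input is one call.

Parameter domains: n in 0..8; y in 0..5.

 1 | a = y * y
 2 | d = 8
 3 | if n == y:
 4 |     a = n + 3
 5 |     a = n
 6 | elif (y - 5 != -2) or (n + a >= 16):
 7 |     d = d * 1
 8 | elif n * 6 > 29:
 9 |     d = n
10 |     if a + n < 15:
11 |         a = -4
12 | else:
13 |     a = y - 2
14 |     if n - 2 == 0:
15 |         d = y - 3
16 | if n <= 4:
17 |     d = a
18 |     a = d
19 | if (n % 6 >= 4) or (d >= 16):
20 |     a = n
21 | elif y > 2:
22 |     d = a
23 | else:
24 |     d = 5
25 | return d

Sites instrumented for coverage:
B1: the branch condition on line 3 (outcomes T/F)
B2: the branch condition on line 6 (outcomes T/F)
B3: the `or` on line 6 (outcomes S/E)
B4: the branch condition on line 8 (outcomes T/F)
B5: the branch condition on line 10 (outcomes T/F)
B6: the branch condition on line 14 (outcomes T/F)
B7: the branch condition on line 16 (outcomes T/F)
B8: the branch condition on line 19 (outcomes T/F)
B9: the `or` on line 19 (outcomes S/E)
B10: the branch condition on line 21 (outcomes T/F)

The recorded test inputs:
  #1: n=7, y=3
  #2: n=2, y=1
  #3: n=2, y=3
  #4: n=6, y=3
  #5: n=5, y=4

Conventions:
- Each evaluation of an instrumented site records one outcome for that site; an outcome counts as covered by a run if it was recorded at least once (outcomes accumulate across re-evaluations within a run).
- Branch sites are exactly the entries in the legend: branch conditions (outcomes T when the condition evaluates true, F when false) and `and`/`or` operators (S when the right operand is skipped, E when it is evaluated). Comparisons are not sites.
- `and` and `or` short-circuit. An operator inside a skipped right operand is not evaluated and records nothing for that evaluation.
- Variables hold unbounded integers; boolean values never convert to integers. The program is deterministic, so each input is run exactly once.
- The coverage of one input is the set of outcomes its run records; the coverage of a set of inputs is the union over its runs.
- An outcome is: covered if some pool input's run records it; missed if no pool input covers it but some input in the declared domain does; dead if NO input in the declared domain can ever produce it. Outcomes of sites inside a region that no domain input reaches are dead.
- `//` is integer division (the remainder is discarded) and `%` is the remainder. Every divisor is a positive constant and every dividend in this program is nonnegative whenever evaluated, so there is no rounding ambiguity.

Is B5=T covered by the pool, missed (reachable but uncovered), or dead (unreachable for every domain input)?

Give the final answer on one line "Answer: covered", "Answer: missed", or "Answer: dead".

no pool input records B5=T
but domain input (n=5, y=3) does record it -> reachable, so missed

Answer: missed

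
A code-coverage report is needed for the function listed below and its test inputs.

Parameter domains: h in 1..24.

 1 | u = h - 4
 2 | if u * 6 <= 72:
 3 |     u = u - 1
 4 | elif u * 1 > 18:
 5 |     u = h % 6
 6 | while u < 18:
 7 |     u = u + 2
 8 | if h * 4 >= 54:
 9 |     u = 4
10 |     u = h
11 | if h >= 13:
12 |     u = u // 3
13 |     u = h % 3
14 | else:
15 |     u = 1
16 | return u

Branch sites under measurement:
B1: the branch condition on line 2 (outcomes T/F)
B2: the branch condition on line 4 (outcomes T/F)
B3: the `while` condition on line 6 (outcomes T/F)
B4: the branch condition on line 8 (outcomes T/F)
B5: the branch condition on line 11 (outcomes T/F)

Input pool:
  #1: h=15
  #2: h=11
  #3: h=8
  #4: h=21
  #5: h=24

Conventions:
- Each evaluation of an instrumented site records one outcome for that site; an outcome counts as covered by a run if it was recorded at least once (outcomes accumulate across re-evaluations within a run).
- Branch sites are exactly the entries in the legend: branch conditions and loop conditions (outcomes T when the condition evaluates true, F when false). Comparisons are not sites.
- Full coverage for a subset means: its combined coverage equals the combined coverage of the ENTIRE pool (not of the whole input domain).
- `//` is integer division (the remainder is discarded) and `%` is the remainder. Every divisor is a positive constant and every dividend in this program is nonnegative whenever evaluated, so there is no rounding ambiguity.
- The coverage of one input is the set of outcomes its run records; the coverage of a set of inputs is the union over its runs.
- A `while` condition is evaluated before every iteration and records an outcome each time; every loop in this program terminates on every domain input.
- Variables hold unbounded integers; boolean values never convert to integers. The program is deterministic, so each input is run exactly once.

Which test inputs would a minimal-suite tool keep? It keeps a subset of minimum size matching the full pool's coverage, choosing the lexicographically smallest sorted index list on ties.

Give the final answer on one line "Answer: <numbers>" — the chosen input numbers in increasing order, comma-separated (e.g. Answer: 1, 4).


#1 (h=15) -> B1->T, B3->T, B3->T, B3->T, B3->T, B3->F, B4->T, B5->T; covered: B1=T, B3=T, B3=F, B4=T, B5=T
#2 (h=11) -> B1->T, B3->T, B3->T, B3->T, B3->T, B3->T, B3->T, B3->F, B4->F, B5->F; covered: B1=T, B3=T, B3=F, B4=F, B5=F
#3 (h=8) -> B1->T, B3->T, B3->T, B3->T, B3->T, B3->T, B3->T, B3->T, B3->T, B3->F, B4->F, B5->F; covered: B1=T, B3=T, B3=F, B4=F, B5=F
#4 (h=21) -> B1->F, B2->F, B3->T, B3->F, B4->T, B5->T; covered: B1=F, B2=F, B3=T, B3=F, B4=T, B5=T
#5 (h=24) -> B1->F, B2->T, B3->T, B3->T, B3->T, B3->T, B3->T, B3->T, B3->T, B3->T, B3->T, B3->F, B4->T, B5->T; covered: B1=F, B2=T, B3=T, B3=F, B4=T, B5=T
pool-wide coverage (10 outcomes): B1=T, B1=F, B2=T, B2=F, B3=T, B3=F, B4=T, B4=F, B5=T, B5=F
size 1 is not enough: best union over all size-1 subsets is 6/10
size 2 is not enough: best union over all size-2 subsets is 9/10
inputs {2, 4, 5} (size 3) cover everything; no size-3 subset with a lexicographically smaller index list covers all 10
Answer: 2, 4, 5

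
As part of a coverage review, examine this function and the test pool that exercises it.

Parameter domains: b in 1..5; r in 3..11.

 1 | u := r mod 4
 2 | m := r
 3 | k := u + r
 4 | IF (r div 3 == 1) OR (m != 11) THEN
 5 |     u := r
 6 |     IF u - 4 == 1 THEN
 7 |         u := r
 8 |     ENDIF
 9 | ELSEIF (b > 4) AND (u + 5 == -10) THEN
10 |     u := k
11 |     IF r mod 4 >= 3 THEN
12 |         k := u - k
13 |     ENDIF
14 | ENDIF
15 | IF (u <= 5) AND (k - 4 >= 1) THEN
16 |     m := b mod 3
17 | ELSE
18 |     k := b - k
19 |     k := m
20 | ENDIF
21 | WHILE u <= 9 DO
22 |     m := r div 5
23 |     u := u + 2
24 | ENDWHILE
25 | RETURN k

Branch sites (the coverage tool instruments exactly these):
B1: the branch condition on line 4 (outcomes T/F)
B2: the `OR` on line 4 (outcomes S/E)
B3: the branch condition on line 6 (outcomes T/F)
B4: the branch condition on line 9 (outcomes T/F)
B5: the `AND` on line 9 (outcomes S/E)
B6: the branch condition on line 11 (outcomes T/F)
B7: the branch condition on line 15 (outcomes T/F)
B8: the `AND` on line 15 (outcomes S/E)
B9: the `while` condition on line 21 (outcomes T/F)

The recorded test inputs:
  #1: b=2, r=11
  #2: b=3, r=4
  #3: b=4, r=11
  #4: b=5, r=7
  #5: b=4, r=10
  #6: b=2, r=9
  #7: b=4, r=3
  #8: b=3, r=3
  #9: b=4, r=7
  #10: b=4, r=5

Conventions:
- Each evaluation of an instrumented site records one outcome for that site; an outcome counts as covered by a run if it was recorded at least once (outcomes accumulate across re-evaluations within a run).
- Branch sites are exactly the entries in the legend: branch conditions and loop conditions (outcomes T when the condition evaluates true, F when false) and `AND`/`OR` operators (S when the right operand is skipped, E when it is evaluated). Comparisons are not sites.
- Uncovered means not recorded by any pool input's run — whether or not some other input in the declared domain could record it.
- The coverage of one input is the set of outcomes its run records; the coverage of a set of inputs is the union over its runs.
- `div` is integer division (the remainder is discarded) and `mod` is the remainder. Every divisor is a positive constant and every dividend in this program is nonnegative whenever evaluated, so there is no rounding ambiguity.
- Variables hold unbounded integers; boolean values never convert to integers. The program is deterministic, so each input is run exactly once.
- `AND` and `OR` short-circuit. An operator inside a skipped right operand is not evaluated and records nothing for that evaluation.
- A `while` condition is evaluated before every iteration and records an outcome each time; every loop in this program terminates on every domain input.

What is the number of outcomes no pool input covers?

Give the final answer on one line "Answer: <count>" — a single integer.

#1 (b=2, r=11) -> covered: B1=F, B2=E, B4=F, B5=S, B7=T, B8=E, B9=T, B9=F
#2 (b=3, r=4) -> covered: B1=T, B2=S, B3=F, B7=F, B8=E, B9=T, B9=F
#3 (b=4, r=11) -> covered: B1=F, B2=E, B4=F, B5=S, B7=T, B8=E, B9=T, B9=F
#4 (b=5, r=7) -> covered: B1=T, B2=E, B3=F, B7=F, B8=S, B9=T, B9=F
#5 (b=4, r=10) -> covered: B1=T, B2=E, B3=F, B7=F, B8=S, B9=F
#6 (b=2, r=9) -> covered: B1=T, B2=E, B3=F, B7=F, B8=S, B9=T, B9=F
#7 (b=4, r=3) -> covered: B1=T, B2=S, B3=F, B7=T, B8=E, B9=T, B9=F
#8 (b=3, r=3) -> covered: B1=T, B2=S, B3=F, B7=T, B8=E, B9=T, B9=F
#9 (b=4, r=7) -> covered: B1=T, B2=E, B3=F, B7=F, B8=S, B9=T, B9=F
#10 (b=4, r=5) -> covered: B1=T, B2=S, B3=T, B7=T, B8=E, B9=T, B9=F
union over the pool: B1=T, B1=F, B2=S, B2=E, B3=T, B3=F, B4=F, B5=S, B7=T, B7=F, B8=S, B8=E, B9=T, B9=F
uncovered (4 of 18): B4=T, B5=E, B6=T, B6=F

Answer: 4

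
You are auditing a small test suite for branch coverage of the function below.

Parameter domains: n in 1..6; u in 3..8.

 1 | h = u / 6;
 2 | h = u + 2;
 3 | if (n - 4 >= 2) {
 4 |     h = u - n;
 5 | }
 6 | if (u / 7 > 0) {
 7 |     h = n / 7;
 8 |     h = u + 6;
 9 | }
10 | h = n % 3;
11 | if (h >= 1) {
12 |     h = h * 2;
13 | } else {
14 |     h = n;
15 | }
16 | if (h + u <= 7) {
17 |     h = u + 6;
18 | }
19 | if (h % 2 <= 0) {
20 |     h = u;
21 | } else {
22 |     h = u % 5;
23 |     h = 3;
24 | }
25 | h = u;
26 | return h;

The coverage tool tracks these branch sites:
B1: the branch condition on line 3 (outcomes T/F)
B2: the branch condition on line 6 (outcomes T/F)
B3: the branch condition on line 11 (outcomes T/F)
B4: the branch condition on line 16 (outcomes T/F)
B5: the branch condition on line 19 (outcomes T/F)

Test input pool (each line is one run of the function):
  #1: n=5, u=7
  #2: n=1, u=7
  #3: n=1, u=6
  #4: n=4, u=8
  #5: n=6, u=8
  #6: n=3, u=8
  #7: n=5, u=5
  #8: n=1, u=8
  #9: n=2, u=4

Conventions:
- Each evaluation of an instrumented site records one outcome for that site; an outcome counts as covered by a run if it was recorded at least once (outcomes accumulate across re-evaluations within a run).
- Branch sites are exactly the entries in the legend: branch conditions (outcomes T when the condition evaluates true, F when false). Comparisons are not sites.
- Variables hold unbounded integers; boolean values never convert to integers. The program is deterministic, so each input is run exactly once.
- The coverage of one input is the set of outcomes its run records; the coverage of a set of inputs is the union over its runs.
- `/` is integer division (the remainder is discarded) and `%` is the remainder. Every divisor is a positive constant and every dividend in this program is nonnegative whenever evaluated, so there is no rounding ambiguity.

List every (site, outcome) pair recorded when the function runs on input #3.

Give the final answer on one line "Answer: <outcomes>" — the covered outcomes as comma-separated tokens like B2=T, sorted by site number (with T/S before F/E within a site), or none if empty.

Tracing the run of input #3 (n=1, u=6):
  B1->F, B2->F, B3->T, B4->F, B5->T
as a set, this run covers: B1=F, B2=F, B3=T, B4=F, B5=T

Answer: B1=F, B2=F, B3=T, B4=F, B5=T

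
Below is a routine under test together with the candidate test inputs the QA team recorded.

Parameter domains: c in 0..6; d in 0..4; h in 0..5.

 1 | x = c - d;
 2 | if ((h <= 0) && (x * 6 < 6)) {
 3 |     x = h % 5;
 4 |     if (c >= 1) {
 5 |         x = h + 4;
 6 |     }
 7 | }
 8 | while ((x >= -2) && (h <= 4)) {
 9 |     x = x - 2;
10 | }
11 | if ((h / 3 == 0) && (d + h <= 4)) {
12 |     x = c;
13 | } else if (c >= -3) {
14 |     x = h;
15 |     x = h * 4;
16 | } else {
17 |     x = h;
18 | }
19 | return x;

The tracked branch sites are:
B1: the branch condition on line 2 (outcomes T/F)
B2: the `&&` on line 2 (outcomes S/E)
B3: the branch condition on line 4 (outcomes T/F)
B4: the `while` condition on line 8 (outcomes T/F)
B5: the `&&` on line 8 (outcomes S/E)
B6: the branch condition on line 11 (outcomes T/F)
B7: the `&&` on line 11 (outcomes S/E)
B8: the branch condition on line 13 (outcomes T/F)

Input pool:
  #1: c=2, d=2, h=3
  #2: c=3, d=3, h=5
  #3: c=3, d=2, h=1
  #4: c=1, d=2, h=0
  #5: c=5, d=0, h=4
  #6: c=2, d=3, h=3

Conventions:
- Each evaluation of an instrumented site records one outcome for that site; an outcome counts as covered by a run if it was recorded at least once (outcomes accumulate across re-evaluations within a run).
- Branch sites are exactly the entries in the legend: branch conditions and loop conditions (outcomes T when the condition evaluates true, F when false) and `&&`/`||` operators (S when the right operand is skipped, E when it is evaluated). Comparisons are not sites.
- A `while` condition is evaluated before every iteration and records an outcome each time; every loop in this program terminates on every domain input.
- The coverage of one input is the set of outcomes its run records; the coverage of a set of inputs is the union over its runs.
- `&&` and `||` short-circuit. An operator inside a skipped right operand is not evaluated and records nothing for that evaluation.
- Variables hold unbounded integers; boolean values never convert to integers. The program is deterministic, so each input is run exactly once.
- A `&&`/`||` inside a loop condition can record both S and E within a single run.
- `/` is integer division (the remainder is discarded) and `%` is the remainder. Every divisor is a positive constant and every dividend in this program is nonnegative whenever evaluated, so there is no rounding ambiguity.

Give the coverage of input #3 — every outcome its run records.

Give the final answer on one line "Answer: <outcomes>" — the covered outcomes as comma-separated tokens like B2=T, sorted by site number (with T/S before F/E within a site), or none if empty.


Event log for input #3 (c=3, d=2, h=1):
  B2->S, B1->F, B5->E, B4->T, B5->E, B4->T, B5->S, B4->F, B7->E, B6->T
distinct outcomes covered: B1=F, B2=S, B4=T, B4=F, B5=S, B5=E, B6=T, B7=E
Answer: B1=F, B2=S, B4=T, B4=F, B5=S, B5=E, B6=T, B7=E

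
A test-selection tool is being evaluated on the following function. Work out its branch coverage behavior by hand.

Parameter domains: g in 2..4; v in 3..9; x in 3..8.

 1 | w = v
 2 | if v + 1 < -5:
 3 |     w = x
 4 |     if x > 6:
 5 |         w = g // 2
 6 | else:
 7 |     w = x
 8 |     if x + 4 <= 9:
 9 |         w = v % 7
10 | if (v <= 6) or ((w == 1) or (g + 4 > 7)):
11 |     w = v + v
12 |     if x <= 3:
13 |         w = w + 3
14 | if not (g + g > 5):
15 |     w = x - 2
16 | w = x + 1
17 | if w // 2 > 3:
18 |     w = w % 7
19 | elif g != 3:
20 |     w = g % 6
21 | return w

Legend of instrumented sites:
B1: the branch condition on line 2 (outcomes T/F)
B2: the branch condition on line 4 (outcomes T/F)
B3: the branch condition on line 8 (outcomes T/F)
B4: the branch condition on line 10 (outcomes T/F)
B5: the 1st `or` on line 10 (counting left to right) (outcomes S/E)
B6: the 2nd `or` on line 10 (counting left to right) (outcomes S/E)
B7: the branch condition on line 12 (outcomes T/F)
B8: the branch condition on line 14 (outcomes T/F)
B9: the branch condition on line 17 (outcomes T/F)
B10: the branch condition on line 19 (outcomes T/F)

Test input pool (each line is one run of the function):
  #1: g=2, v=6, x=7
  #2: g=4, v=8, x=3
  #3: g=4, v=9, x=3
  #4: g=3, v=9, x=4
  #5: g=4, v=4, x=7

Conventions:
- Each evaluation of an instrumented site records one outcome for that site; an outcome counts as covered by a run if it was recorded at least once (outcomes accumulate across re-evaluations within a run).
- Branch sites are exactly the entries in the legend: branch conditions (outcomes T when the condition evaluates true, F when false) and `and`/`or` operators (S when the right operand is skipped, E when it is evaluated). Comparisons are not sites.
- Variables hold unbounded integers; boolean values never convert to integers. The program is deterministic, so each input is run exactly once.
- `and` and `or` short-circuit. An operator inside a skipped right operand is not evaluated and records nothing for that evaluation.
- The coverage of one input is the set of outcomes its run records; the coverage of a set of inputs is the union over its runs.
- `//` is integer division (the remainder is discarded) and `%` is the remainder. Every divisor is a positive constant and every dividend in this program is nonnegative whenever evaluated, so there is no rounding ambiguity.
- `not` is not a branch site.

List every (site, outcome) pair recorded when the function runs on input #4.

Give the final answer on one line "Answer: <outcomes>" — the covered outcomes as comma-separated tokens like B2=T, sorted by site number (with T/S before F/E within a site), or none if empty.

Tracing the run of input #4 (g=3, v=9, x=4):
  B1->F, B3->T, B5->E, B6->E, B4->F, B8->F, B9->F, B10->F
as a set, this run covers: B1=F, B3=T, B4=F, B5=E, B6=E, B8=F, B9=F, B10=F

Answer: B1=F, B3=T, B4=F, B5=E, B6=E, B8=F, B9=F, B10=F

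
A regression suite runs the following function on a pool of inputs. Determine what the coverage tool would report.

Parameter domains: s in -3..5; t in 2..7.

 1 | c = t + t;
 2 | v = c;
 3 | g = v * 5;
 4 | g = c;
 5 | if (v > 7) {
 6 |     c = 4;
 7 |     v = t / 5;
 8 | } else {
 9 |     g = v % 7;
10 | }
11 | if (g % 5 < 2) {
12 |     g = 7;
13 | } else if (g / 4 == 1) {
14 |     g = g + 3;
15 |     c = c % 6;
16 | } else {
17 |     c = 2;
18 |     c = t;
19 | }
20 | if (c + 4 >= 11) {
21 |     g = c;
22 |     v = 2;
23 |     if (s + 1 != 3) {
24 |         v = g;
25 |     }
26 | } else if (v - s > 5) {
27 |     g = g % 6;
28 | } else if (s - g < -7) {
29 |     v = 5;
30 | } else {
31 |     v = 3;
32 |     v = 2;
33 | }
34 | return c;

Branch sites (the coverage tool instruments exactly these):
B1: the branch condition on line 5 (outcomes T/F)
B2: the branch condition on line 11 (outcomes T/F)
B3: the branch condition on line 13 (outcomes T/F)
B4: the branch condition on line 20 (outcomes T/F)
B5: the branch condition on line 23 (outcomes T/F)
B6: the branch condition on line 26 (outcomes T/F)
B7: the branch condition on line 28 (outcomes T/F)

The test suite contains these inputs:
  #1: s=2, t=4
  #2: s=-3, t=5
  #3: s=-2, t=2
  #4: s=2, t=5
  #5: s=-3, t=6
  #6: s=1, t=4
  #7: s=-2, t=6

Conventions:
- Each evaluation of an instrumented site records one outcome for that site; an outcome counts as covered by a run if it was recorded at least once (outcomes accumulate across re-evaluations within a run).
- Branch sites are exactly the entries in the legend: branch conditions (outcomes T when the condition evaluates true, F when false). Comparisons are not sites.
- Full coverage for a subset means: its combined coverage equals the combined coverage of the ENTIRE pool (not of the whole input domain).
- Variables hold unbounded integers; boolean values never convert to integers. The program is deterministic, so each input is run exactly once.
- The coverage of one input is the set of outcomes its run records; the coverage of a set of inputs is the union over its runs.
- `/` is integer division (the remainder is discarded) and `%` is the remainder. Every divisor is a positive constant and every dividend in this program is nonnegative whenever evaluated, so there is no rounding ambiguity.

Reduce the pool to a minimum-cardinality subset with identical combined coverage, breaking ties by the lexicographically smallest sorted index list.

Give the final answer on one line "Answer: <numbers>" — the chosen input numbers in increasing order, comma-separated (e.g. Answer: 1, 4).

input #1 (s=2, t=4): covers B1=T, B2=F, B3=F, B4=F, B6=F, B7=F
input #2 (s=-3, t=5): covers B1=T, B2=T, B4=F, B6=F, B7=T
input #3 (s=-2, t=2): covers B1=F, B2=F, B3=T, B4=F, B6=T
input #4 (s=2, t=5): covers B1=T, B2=T, B4=F, B6=F, B7=F
input #5 (s=-3, t=6): covers B1=T, B2=F, B3=F, B4=F, B6=F, B7=T
input #6 (s=1, t=4): covers B1=T, B2=F, B3=F, B4=F, B6=F, B7=F
input #7 (s=-2, t=6): covers B1=T, B2=F, B3=F, B4=F, B6=F, B7=T
the full pool covers 11 outcomes: B1=T, B1=F, B2=T, B2=F, B3=T, B3=F, B4=F, B6=T, B6=F, B7=T, B7=F
checked all size-1 subsets: none covers 11 outcomes (max 6/11)
checked all size-2 subsets: none covers 11 outcomes (max 9/11)
size 3: inputs {1, 2, 3} cover all 11 outcomes, and no lexicographically smaller subset of this size does

Answer: 1, 2, 3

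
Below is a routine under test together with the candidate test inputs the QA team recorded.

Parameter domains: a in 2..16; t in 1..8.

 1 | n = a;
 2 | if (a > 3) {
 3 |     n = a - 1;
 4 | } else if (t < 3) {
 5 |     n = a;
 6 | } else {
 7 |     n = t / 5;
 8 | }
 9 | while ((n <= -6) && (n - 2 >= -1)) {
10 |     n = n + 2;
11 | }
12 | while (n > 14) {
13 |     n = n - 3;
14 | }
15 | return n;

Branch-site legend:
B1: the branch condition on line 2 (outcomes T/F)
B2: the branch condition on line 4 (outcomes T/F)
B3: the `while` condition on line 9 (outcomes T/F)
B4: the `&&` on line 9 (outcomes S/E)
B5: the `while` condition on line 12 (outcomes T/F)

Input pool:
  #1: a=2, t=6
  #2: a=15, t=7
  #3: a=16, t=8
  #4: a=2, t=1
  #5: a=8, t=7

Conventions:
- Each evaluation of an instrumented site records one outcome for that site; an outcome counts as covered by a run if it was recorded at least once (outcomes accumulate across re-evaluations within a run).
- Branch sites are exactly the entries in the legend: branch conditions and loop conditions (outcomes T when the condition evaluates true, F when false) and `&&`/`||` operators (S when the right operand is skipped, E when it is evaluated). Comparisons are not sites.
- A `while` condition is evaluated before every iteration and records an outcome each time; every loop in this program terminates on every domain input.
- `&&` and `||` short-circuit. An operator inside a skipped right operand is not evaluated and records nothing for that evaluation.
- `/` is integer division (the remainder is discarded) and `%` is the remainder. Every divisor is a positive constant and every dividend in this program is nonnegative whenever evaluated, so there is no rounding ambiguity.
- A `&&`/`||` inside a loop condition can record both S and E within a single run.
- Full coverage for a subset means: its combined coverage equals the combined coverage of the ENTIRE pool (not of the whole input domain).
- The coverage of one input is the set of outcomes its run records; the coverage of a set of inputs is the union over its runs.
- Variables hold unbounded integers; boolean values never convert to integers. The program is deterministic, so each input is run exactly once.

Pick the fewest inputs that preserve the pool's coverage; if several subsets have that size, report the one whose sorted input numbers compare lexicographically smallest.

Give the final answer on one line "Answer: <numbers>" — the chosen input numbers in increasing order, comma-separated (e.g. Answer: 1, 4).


test 1 (a=2, t=6) fires B1->F, B2->F, B4->S, B3->F, B5->F; hits B1=F, B2=F, B3=F, B4=S, B5=F
test 2 (a=15, t=7) fires B1->T, B4->S, B3->F, B5->F; hits B1=T, B3=F, B4=S, B5=F
test 3 (a=16, t=8) fires B1->T, B4->S, B3->F, B5->T, B5->F; hits B1=T, B3=F, B4=S, B5=T, B5=F
test 4 (a=2, t=1) fires B1->F, B2->T, B4->S, B3->F, B5->F; hits B1=F, B2=T, B3=F, B4=S, B5=F
test 5 (a=8, t=7) fires B1->T, B4->S, B3->F, B5->F; hits B1=T, B3=F, B4=S, B5=F
the full pool covers 8 outcomes: B1=T, B1=F, B2=T, B2=F, B3=F, B4=S, B5=T, B5=F
size 1 is not enough: best union over all size-1 subsets is 5/8
size 2 is not enough: best union over all size-2 subsets is 7/8
size 3: inputs {1, 3, 4} cover all 8 outcomes, and no lexicographically smaller subset of this size does
Answer: 1, 3, 4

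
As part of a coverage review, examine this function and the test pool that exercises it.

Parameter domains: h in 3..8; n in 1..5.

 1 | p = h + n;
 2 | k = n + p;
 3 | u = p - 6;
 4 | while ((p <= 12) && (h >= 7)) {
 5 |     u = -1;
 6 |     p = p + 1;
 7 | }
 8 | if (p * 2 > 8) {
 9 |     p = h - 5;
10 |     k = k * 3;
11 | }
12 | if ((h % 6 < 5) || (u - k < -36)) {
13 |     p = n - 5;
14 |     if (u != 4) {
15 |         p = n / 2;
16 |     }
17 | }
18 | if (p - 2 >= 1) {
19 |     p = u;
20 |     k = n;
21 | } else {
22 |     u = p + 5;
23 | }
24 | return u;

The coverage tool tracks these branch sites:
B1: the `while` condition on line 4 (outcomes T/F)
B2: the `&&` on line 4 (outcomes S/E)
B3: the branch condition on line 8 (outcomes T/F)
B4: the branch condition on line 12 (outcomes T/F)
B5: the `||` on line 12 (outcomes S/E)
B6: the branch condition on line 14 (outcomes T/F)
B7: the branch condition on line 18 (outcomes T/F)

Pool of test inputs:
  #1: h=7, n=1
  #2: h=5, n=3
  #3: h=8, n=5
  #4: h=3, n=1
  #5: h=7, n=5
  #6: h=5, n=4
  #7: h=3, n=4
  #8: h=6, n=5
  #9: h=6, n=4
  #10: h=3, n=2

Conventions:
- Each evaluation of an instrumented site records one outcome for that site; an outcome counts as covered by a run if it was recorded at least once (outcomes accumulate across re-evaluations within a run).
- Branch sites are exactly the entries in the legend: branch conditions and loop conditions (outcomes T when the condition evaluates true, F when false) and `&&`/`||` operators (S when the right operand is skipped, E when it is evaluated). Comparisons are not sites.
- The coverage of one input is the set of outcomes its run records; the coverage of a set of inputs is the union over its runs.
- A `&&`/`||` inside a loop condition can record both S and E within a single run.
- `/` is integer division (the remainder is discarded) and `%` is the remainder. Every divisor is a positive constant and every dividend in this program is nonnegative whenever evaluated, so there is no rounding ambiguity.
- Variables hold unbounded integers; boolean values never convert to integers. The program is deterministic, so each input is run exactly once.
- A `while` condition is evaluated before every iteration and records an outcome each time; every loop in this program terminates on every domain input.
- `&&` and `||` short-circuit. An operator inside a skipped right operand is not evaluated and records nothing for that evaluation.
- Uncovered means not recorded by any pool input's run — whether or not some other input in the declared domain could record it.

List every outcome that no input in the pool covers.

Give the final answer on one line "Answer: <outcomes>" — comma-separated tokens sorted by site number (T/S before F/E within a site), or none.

run #1 (h=7, n=1) runs B2->E, B1->T, B2->E, B1->T, B2->E, B1->T, B2->E, B1->T, B2->E, B1->T, B2->S, B1->F, B3->T, B5->S, ...; records B1=T, B1=F, B2=S, B2=E, B3=T, B4=T, B5=S, B6=T, B7=F
run #2 (h=5, n=3) runs B2->E, B1->F, B3->T, B5->E, B4->F, B7->F; records B1=F, B2=E, B3=T, B4=F, B5=E, B7=F
run #3 (h=8, n=5) runs B2->S, B1->F, B3->T, B5->S, B4->T, B6->T, B7->F; records B1=F, B2=S, B3=T, B4=T, B5=S, B6=T, B7=F
run #4 (h=3, n=1) runs B2->E, B1->F, B3->F, B5->S, B4->T, B6->T, B7->F; records B1=F, B2=E, B3=F, B4=T, B5=S, B6=T, B7=F
run #5 (h=7, n=5) runs B2->E, B1->T, B2->S, B1->F, B3->T, B5->S, B4->T, B6->T, B7->F; records B1=T, B1=F, B2=S, B2=E, B3=T, B4=T, B5=S, B6=T, B7=F
run #6 (h=5, n=4) runs B2->E, B1->F, B3->T, B5->E, B4->F, B7->F; records B1=F, B2=E, B3=T, B4=F, B5=E, B7=F
run #7 (h=3, n=4) runs B2->E, B1->F, B3->T, B5->S, B4->T, B6->T, B7->F; records B1=F, B2=E, B3=T, B4=T, B5=S, B6=T, B7=F
run #8 (h=6, n=5) runs B2->E, B1->F, B3->T, B5->S, B4->T, B6->T, B7->F; records B1=F, B2=E, B3=T, B4=T, B5=S, B6=T, B7=F
run #9 (h=6, n=4) runs B2->E, B1->F, B3->T, B5->S, B4->T, B6->F, B7->F; records B1=F, B2=E, B3=T, B4=T, B5=S, B6=F, B7=F
run #10 (h=3, n=2) runs B2->E, B1->F, B3->T, B5->S, B4->T, B6->T, B7->F; records B1=F, B2=E, B3=T, B4=T, B5=S, B6=T, B7=F
union over the pool: B1=T, B1=F, B2=S, B2=E, B3=T, B3=F, B4=T, B4=F, B5=S, B5=E, B6=T, B6=F, B7=F
uncovered (1 of 14): B7=T

Answer: B7=T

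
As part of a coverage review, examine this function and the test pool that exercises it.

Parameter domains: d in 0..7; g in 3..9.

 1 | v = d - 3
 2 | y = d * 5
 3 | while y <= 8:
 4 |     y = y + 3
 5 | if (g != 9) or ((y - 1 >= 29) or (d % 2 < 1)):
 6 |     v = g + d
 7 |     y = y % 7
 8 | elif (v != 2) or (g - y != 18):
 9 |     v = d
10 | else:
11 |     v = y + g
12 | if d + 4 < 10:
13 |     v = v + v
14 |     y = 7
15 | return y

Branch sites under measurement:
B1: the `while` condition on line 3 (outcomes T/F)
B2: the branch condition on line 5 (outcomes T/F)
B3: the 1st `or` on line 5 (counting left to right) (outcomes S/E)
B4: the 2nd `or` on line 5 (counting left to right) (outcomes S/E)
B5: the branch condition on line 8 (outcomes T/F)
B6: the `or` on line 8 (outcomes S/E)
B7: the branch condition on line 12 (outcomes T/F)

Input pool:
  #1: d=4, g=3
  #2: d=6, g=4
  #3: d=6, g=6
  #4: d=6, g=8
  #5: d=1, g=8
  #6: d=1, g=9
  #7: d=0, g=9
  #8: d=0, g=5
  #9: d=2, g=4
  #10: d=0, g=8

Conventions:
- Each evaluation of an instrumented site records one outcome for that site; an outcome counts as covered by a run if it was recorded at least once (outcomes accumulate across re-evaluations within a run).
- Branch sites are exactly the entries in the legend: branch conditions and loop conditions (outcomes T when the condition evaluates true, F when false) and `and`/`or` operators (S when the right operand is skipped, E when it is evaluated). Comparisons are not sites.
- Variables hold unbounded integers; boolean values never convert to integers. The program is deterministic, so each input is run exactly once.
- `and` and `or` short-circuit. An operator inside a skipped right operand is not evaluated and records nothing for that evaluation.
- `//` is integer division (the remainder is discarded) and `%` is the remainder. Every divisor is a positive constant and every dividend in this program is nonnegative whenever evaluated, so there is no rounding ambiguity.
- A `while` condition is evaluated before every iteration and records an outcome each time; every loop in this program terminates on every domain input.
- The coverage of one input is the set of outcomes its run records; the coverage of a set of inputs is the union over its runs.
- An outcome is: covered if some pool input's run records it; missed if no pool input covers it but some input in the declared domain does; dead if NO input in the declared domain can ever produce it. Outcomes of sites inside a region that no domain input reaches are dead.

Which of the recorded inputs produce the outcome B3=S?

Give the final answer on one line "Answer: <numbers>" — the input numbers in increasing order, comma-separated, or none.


input #1 (d=4, g=3): produces B3=S
input #2 (d=6, g=4): produces B3=S
input #3 (d=6, g=6): produces B3=S
input #4 (d=6, g=8): produces B3=S
input #5 (d=1, g=8): produces B3=S
input #6 (d=1, g=9): does not produce B3=S
input #7 (d=0, g=9): does not produce B3=S
input #8 (d=0, g=5): produces B3=S
input #9 (d=2, g=4): produces B3=S
input #10 (d=0, g=8): produces B3=S
Answer: 1, 2, 3, 4, 5, 8, 9, 10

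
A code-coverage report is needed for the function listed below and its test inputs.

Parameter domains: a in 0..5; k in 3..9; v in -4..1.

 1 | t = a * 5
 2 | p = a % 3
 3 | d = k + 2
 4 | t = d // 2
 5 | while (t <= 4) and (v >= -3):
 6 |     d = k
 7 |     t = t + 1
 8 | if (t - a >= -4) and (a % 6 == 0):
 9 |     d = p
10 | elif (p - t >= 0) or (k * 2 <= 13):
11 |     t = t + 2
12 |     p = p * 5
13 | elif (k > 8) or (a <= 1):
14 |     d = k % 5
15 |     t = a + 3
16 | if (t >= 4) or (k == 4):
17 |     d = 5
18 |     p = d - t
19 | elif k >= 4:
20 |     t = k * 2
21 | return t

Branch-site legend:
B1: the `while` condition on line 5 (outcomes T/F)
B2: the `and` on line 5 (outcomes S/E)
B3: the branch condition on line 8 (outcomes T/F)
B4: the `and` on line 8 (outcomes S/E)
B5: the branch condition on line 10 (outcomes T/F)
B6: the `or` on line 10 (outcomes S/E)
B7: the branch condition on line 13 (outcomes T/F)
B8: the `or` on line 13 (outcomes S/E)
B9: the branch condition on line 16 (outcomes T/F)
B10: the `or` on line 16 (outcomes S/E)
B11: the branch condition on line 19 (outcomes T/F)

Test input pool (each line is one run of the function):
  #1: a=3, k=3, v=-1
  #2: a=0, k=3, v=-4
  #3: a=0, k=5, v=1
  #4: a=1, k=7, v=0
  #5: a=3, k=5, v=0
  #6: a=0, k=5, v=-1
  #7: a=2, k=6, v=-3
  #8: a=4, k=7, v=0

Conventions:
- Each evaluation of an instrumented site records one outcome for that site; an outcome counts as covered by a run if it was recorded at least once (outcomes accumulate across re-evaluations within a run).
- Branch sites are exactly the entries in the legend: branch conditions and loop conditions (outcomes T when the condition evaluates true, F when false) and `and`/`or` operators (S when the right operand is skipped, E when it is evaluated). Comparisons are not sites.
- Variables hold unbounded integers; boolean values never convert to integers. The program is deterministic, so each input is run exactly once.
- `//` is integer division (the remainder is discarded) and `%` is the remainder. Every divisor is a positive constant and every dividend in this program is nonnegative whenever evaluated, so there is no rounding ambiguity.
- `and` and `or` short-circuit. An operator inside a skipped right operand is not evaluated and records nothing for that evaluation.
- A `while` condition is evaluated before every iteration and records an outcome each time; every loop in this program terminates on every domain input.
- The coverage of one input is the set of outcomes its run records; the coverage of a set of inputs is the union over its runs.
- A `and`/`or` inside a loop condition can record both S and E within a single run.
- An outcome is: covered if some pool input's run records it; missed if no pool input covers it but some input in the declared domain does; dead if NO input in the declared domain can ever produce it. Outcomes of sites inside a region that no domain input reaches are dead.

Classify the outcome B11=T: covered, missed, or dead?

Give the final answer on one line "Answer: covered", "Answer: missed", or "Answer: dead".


no pool input records B11=T
but domain input (a=0, k=5, v=-4) does record it -> reachable, so missed
Answer: missed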